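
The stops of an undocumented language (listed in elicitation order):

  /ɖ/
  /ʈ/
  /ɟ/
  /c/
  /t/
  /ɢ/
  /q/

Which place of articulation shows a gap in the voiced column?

Voiceless: /t/ (alveolar), /ʈ/ (retroflex), /c/ (palatal), /q/ (uvular).
Voiced: /ɖ/ (retroflex), /ɟ/ (palatal), /ɢ/ (uvular).
Every place of articulation has a voiced member except alveolar, where /d/ would be expected.

alveolar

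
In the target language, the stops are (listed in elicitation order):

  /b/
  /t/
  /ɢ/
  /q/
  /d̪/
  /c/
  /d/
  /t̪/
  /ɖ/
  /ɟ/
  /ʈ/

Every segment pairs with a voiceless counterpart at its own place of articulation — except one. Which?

/b/

Dental: /t̪/ ~ /d̪/
Alveolar: /t/ ~ /d/
Retroflex: /ʈ/ ~ /ɖ/
Palatal: /c/ ~ /ɟ/
Uvular: /q/ ~ /ɢ/
Bilabial: only /b/ (voiced); no voiceless partner.
So /b/ is the unpaired segment.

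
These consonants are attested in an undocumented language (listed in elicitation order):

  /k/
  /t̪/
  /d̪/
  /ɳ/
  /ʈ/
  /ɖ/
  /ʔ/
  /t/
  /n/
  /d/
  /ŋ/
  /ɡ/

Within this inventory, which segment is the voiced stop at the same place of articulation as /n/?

/d/

/n/ is an alveolar nasal.
The voiced stop at the same place is a voiced alveolar stop — in this inventory, /d/.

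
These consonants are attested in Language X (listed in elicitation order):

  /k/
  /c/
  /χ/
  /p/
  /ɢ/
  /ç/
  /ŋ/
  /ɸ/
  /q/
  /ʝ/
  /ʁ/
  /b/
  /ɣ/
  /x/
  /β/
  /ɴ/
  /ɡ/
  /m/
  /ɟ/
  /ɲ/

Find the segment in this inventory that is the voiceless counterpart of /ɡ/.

/k/

/ɡ/ is a voiced velar stop.
The voiceless counterpart is a voiceless velar stop — in this inventory, /k/.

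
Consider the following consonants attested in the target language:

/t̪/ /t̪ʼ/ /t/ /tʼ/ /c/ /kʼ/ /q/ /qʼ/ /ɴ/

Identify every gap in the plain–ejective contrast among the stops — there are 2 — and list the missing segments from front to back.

/cʼ/, /k/

Plain: /t̪/ (dental), /t/ (alveolar), /c/ (palatal), /q/ (uvular).
Ejective: /t̪ʼ/ (dental), /tʼ/ (alveolar), /kʼ/ (velar), /qʼ/ (uvular).
Gaps, from front to back: palatal lacks ejective (/cʼ/); velar lacks plain (/k/).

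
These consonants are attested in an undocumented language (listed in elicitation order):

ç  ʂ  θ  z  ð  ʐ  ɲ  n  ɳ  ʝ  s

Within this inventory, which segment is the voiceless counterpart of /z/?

/s/

/z/ is a voiced alveolar fricative.
The voiceless counterpart is a voiceless alveolar fricative — in this inventory, /s/.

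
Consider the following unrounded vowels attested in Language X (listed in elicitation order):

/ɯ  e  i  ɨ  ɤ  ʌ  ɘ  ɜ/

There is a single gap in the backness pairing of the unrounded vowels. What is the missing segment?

high: front /i/, central /ɨ/, back /ɯ/.
high-mid: front /e/, central /ɘ/, back /ɤ/.
low-mid: front —, central /ɜ/, back /ʌ/.
The low-mid row has no front member, so the gap is the low-mid front unrounded vowel /ɛ/.

/ɛ/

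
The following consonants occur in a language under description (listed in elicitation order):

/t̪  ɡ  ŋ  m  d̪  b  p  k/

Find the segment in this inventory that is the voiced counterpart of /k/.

/k/ is a voiceless velar stop.
The voiced counterpart is a voiced velar stop — in this inventory, /ɡ/.

/ɡ/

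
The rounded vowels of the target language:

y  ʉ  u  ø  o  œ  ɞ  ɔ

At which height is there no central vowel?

high-mid

Front: /y/ (high), /ø/ (high-mid), /œ/ (low-mid).
Central: /ʉ/ (high), /ɞ/ (low-mid).
Back: /u/ (high), /o/ (high-mid), /ɔ/ (low-mid).
Every height has a central member except high-mid, where /ɵ/ would be expected.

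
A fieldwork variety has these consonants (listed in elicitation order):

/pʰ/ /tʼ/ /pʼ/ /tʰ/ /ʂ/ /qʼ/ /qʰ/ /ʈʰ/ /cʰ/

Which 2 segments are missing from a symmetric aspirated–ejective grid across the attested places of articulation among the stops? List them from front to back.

/ʈʼ/, /cʼ/

Aspirated: /pʰ/ (bilabial), /tʰ/ (alveolar), /ʈʰ/ (retroflex), /cʰ/ (palatal), /qʰ/ (uvular).
Ejective: /pʼ/ (bilabial), /tʼ/ (alveolar), /qʼ/ (uvular).
Gaps, from front to back: retroflex lacks ejective (/ʈʼ/); palatal lacks ejective (/cʼ/).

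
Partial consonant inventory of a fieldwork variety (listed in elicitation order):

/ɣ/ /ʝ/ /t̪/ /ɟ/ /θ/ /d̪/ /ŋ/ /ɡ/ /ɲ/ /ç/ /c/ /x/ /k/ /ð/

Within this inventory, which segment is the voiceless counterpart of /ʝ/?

/ʝ/ is a voiced palatal fricative.
The voiceless counterpart is a voiceless palatal fricative — in this inventory, /ç/.

/ç/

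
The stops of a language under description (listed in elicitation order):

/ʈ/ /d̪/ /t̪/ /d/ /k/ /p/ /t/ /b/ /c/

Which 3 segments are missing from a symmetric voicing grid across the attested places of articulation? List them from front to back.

bilabial: voiceless /p/, voiced /b/.
dental: voiceless /t̪/, voiced /d̪/.
alveolar: voiceless /t/, voiced /d/.
retroflex: voiceless /ʈ/, voiced —.
palatal: voiceless /c/, voiced —.
velar: voiceless /k/, voiced —.
Gaps, from front to back: retroflex lacks voiced (/ɖ/); palatal lacks voiced (/ɟ/); velar lacks voiced (/ɡ/).

/ɖ/, /ɟ/, /ɡ/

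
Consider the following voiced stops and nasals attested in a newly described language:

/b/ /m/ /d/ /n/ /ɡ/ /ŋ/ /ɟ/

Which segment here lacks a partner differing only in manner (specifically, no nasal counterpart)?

Bilabial: /b/ ~ /m/
Alveolar: /d/ ~ /n/
Velar: /ɡ/ ~ /ŋ/
Palatal: only /ɟ/ (oral stop); no nasal partner.
So /ɟ/ is the unpaired segment.

/ɟ/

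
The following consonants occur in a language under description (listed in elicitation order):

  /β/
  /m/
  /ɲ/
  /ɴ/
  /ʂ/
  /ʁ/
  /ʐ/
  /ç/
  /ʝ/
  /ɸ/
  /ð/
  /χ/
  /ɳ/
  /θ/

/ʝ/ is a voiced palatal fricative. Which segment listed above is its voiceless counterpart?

The voiceless counterpart is a voiceless palatal fricative — in this inventory, /ç/.

/ç/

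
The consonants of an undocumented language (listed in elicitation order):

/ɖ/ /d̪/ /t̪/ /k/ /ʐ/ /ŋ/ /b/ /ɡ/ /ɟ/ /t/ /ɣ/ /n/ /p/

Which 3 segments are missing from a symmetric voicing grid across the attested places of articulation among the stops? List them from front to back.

/d/, /ʈ/, /c/

Voiceless: /p/ (bilabial), /t̪/ (dental), /t/ (alveolar), /k/ (velar).
Voiced: /b/ (bilabial), /d̪/ (dental), /ɖ/ (retroflex), /ɟ/ (palatal), /ɡ/ (velar).
Gaps, from front to back: alveolar lacks voiced (/d/); retroflex lacks voiceless (/ʈ/); palatal lacks voiceless (/c/).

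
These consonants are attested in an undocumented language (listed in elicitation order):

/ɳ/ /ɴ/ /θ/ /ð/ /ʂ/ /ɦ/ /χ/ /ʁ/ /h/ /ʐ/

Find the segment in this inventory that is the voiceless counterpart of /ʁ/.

/χ/

/ʁ/ is a voiced uvular fricative.
The voiceless counterpart is a voiceless uvular fricative — in this inventory, /χ/.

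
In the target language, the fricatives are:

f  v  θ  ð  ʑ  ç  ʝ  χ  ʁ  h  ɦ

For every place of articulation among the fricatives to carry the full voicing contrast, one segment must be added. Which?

/ɕ/

place of articulation  voiceless  voiced  
labiodental       f         v       
dental            θ         ð       
alveolo-palatal   —         ʑ       
palatal           ç         ʝ       
uvular            χ         ʁ       
glottal           h         ɦ       
The alveolo-palatal row has no voiceless member, so the gap is the voiceless alveolo-palatal fricative /ɕ/.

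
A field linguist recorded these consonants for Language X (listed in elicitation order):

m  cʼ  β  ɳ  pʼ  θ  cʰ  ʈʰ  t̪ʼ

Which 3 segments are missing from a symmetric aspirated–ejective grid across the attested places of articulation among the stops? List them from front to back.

/pʰ/, /t̪ʰ/, /ʈʼ/

place of articulation  aspirated  ejective
bilabial          —         pʼ      
dental            —         t̪ʼ     
retroflex         ʈʰ        —       
palatal           cʰ        cʼ      
Gaps, from front to back: bilabial lacks aspirated (/pʰ/); dental lacks aspirated (/t̪ʰ/); retroflex lacks ejective (/ʈʼ/).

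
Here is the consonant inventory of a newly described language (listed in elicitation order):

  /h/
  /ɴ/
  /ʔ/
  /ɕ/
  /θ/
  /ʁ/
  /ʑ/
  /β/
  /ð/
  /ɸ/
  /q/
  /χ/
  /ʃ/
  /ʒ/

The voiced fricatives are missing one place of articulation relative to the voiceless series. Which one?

glottal

bilabial: voiceless /ɸ/, voiced /β/.
dental: voiceless /θ/, voiced /ð/.
postalveolar: voiceless /ʃ/, voiced /ʒ/.
alveolo-palatal: voiceless /ɕ/, voiced /ʑ/.
uvular: voiceless /χ/, voiced /ʁ/.
glottal: voiceless /h/, voiced —.
Every place of articulation has a voiced member except glottal, where /ɦ/ would be expected.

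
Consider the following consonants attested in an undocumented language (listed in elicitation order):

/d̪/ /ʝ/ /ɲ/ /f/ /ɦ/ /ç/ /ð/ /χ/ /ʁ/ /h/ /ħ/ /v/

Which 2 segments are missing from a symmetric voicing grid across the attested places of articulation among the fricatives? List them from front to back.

/θ/, /ʕ/

place of articulation  voiceless  voiced  
labiodental       f         v       
dental            —         ð       
palatal           ç         ʝ       
uvular            χ         ʁ       
pharyngeal        ħ         —       
glottal           h         ɦ       
Gaps, from front to back: dental lacks voiceless (/θ/); pharyngeal lacks voiced (/ʕ/).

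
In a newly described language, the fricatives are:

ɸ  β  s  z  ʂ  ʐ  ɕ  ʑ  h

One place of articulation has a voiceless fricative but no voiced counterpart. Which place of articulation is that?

glottal

bilabial: voiceless /ɸ/, voiced /β/.
alveolar: voiceless /s/, voiced /z/.
retroflex: voiceless /ʂ/, voiced /ʐ/.
alveolo-palatal: voiceless /ɕ/, voiced /ʑ/.
glottal: voiceless /h/, voiced —.
Every place of articulation has a voiced member except glottal, where /ɦ/ would be expected.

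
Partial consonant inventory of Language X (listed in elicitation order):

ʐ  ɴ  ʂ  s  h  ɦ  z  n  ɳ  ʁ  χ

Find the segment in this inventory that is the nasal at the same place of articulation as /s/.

/s/ is a voiceless alveolar fricative.
The nasal at the same place is an alveolar nasal — in this inventory, /n/.

/n/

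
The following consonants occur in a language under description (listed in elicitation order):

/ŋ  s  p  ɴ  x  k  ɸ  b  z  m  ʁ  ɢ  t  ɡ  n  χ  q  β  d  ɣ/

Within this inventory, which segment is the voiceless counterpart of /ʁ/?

/χ/

/ʁ/ is a voiced uvular fricative.
The voiceless counterpart is a voiceless uvular fricative — in this inventory, /χ/.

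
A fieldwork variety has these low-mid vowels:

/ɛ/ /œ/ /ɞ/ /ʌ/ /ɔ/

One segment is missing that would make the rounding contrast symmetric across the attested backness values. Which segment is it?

Unrounded: /ɛ/ (front), /ʌ/ (back).
Rounded: /œ/ (front), /ɞ/ (central), /ɔ/ (back).
The central row has no unrounded member, so the gap is the central unrounded vowel /ɜ/.

/ɜ/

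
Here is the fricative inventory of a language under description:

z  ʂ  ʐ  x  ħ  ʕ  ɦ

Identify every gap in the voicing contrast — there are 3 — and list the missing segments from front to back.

/s/, /ɣ/, /h/

place of articulation  voiceless  voiced  
alveolar          —         z       
retroflex         ʂ         ʐ       
velar             x         —       
pharyngeal        ħ         ʕ       
glottal           —         ɦ       
Gaps, from front to back: alveolar lacks voiceless (/s/); velar lacks voiced (/ɣ/); glottal lacks voiceless (/h/).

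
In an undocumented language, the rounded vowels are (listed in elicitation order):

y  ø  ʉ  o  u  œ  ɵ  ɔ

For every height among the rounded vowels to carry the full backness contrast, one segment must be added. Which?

Front: /y/ (high), /ø/ (high-mid), /œ/ (low-mid).
Central: /ʉ/ (high), /ɵ/ (high-mid).
Back: /u/ (high), /o/ (high-mid), /ɔ/ (low-mid).
The low-mid row has no central member, so the gap is the low-mid central rounded vowel /ɞ/.

/ɞ/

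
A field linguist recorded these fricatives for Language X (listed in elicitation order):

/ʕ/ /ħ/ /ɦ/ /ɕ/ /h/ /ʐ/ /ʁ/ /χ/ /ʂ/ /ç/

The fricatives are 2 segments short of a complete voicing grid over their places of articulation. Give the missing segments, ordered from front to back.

/ʑ/, /ʝ/

place of articulation  voiceless  voiced  
retroflex         ʂ         ʐ       
alveolo-palatal   ɕ         —       
palatal           ç         —       
uvular            χ         ʁ       
pharyngeal        ħ         ʕ       
glottal           h         ɦ       
Gaps, from front to back: alveolo-palatal lacks voiced (/ʑ/); palatal lacks voiced (/ʝ/).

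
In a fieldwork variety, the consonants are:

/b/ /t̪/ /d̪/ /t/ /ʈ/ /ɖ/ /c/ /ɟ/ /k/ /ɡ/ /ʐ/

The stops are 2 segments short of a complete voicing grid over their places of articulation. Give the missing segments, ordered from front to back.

bilabial: voiceless —, voiced /b/.
dental: voiceless /t̪/, voiced /d̪/.
alveolar: voiceless /t/, voiced —.
retroflex: voiceless /ʈ/, voiced /ɖ/.
palatal: voiceless /c/, voiced /ɟ/.
velar: voiceless /k/, voiced /ɡ/.
Gaps, from front to back: bilabial lacks voiceless (/p/); alveolar lacks voiced (/d/).

/p/, /d/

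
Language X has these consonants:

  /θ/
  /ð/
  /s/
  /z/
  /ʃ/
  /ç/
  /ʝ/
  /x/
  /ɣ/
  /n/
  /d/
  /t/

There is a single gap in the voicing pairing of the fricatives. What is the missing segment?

Voiceless: /θ/ (dental), /s/ (alveolar), /ʃ/ (postalveolar), /ç/ (palatal), /x/ (velar).
Voiced: /ð/ (dental), /z/ (alveolar), /ʝ/ (palatal), /ɣ/ (velar).
The postalveolar row has no voiced member, so the gap is the voiced postalveolar fricative /ʒ/.

/ʒ/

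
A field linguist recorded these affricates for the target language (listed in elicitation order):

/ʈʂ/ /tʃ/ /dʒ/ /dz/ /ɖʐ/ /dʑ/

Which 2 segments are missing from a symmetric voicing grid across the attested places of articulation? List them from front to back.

/ts/, /tɕ/

Voiceless: /tʃ/ (postalveolar), /ʈʂ/ (retroflex).
Voiced: /dz/ (alveolar), /dʒ/ (postalveolar), /ɖʐ/ (retroflex), /dʑ/ (alveolo-palatal).
Gaps, from front to back: alveolar lacks voiceless (/ts/); alveolo-palatal lacks voiceless (/tɕ/).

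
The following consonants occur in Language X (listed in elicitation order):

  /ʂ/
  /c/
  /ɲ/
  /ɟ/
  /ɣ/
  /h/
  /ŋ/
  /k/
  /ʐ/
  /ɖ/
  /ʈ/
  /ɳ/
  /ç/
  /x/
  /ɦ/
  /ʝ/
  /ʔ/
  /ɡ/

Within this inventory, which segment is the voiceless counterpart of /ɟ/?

/c/

/ɟ/ is a voiced palatal stop.
The voiceless counterpart is a voiceless palatal stop — in this inventory, /c/.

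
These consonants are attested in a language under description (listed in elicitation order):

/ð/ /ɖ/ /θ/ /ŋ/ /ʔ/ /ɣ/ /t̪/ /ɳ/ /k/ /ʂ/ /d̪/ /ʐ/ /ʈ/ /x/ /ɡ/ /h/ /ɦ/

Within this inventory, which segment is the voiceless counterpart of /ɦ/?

/h/

/ɦ/ is a voiced glottal fricative.
The voiceless counterpart is a voiceless glottal fricative — in this inventory, /h/.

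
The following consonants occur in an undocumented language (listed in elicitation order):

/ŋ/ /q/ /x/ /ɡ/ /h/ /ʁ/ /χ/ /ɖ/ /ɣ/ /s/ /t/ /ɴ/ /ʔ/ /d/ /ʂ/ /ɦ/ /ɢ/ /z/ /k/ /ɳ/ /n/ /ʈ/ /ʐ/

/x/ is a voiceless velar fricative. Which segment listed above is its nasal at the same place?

/ŋ/

The nasal at the same place is a velar nasal — in this inventory, /ŋ/.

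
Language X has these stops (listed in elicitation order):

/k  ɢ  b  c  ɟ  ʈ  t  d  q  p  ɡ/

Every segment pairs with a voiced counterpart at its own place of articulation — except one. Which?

/ʈ/

Bilabial: /p/ ~ /b/
Alveolar: /t/ ~ /d/
Palatal: /c/ ~ /ɟ/
Velar: /k/ ~ /ɡ/
Uvular: /q/ ~ /ɢ/
Retroflex: only /ʈ/ (voiceless); no voiced partner.
So /ʈ/ is the unpaired segment.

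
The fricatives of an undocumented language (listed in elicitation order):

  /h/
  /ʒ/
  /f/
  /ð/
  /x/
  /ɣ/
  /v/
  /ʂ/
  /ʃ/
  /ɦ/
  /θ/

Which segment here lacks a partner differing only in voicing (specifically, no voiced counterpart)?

Labiodental: /f/ ~ /v/
Dental: /θ/ ~ /ð/
Postalveolar: /ʃ/ ~ /ʒ/
Velar: /x/ ~ /ɣ/
Glottal: /h/ ~ /ɦ/
Retroflex: only /ʂ/ (voiceless); no voiced partner.
So /ʂ/ is the unpaired segment.

/ʂ/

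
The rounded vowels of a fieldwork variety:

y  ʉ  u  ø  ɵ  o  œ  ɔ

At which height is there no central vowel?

low-mid

high: front /y/, central /ʉ/, back /u/.
high-mid: front /ø/, central /ɵ/, back /o/.
low-mid: front /œ/, central —, back /ɔ/.
Every height has a central member except low-mid, where /ɞ/ would be expected.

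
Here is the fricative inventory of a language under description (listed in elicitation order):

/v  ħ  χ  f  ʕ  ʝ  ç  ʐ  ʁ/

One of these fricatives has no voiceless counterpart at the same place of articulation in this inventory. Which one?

/ʐ/

Labiodental: /f/ ~ /v/
Palatal: /ç/ ~ /ʝ/
Uvular: /χ/ ~ /ʁ/
Pharyngeal: /ħ/ ~ /ʕ/
Retroflex: only /ʐ/ (voiced); no voiceless partner.
So /ʐ/ is the unpaired segment.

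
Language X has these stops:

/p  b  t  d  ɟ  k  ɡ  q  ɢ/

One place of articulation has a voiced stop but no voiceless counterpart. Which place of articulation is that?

place of articulation  voiceless  voiced  
bilabial          p         b       
alveolar          t         d       
palatal           —         ɟ       
velar             k         ɡ       
uvular            q         ɢ       
Every place of articulation has a voiceless member except palatal, where /c/ would be expected.

palatal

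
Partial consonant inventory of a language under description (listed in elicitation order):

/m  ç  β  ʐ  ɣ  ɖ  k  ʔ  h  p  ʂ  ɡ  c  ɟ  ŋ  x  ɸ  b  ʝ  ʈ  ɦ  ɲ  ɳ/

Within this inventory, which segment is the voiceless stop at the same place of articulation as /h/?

/h/ is a voiceless glottal fricative.
The voiceless stop at the same place is a voiceless glottal stop — in this inventory, /ʔ/.

/ʔ/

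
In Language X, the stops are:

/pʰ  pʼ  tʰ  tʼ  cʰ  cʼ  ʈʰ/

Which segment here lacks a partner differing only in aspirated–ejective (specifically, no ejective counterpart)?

Bilabial: /pʰ/ ~ /pʼ/
Alveolar: /tʰ/ ~ /tʼ/
Palatal: /cʰ/ ~ /cʼ/
Retroflex: only /ʈʰ/ (aspirated); no ejective partner.
So /ʈʰ/ is the unpaired segment.

/ʈʰ/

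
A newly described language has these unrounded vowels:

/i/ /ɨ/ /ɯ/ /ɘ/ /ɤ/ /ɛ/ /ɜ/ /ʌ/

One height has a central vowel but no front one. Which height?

high-mid

height            front     central   back    
high              i         ɨ         ɯ       
high-mid          —         ɘ         ɤ       
low-mid           ɛ         ɜ         ʌ       
Every height has a front member except high-mid, where /e/ would be expected.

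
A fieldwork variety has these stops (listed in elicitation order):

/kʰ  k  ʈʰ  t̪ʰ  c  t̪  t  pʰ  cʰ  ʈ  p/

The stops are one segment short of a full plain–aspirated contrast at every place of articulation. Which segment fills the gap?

/tʰ/

Plain: /p/ (bilabial), /t̪/ (dental), /t/ (alveolar), /ʈ/ (retroflex), /c/ (palatal), /k/ (velar).
Aspirated: /pʰ/ (bilabial), /t̪ʰ/ (dental), /ʈʰ/ (retroflex), /cʰ/ (palatal), /kʰ/ (velar).
The alveolar row has no aspirated member, so the gap is the aspirated alveolar stop /tʰ/.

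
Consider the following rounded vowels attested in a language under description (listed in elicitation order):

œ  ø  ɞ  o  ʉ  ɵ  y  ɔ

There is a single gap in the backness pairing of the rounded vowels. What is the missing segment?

/u/

height            front     central   back    
high              y         ʉ         —       
high-mid          ø         ɵ         o       
low-mid           œ         ɞ         ɔ       
The high row has no back member, so the gap is the high back rounded vowel /u/.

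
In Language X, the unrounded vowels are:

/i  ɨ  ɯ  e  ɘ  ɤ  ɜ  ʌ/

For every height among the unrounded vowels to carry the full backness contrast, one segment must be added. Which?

/ɛ/

height            front     central   back    
high              i         ɨ         ɯ       
high-mid          e         ɘ         ɤ       
low-mid           —         ɜ         ʌ       
The low-mid row has no front member, so the gap is the low-mid front unrounded vowel /ɛ/.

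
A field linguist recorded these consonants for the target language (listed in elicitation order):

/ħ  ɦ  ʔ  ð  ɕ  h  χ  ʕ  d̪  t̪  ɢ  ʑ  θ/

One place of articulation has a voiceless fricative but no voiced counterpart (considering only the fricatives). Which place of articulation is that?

Voiceless: /θ/ (dental), /ɕ/ (alveolo-palatal), /χ/ (uvular), /ħ/ (pharyngeal), /h/ (glottal).
Voiced: /ð/ (dental), /ʑ/ (alveolo-palatal), /ʕ/ (pharyngeal), /ɦ/ (glottal).
Every place of articulation has a voiced member except uvular, where /ʁ/ would be expected.

uvular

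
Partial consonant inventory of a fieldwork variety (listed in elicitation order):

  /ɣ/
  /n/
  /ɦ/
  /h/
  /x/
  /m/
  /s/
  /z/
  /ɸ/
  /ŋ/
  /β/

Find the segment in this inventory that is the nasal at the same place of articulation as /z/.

/z/ is a voiced alveolar fricative.
The nasal at the same place is an alveolar nasal — in this inventory, /n/.

/n/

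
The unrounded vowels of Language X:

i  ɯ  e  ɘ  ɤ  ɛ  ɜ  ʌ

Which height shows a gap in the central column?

Front: /i/ (high), /e/ (high-mid), /ɛ/ (low-mid).
Central: /ɘ/ (high-mid), /ɜ/ (low-mid).
Back: /ɯ/ (high), /ɤ/ (high-mid), /ʌ/ (low-mid).
Every height has a central member except high, where /ɨ/ would be expected.

high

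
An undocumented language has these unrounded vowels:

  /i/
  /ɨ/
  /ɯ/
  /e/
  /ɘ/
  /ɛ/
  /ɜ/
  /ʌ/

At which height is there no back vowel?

high-mid

Front: /i/ (high), /e/ (high-mid), /ɛ/ (low-mid).
Central: /ɨ/ (high), /ɘ/ (high-mid), /ɜ/ (low-mid).
Back: /ɯ/ (high), /ʌ/ (low-mid).
Every height has a back member except high-mid, where /ɤ/ would be expected.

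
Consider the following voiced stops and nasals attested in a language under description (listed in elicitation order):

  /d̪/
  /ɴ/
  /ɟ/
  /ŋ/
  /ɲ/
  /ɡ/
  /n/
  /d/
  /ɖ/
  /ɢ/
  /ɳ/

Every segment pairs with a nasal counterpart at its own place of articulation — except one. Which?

/d̪/

Alveolar: /d/ ~ /n/
Retroflex: /ɖ/ ~ /ɳ/
Palatal: /ɟ/ ~ /ɲ/
Velar: /ɡ/ ~ /ŋ/
Uvular: /ɢ/ ~ /ɴ/
Dental: only /d̪/ (oral stop); no nasal partner.
So /d̪/ is the unpaired segment.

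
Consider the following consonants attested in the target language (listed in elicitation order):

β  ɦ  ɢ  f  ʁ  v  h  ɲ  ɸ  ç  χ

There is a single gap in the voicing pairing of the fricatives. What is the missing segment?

bilabial: voiceless /ɸ/, voiced /β/.
labiodental: voiceless /f/, voiced /v/.
palatal: voiceless /ç/, voiced —.
uvular: voiceless /χ/, voiced /ʁ/.
glottal: voiceless /h/, voiced /ɦ/.
The palatal row has no voiced member, so the gap is the voiced palatal fricative /ʝ/.

/ʝ/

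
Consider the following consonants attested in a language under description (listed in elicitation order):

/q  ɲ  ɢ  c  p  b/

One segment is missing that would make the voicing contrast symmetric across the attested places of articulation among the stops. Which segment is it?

place of articulation  voiceless  voiced  
bilabial          p         b       
palatal           c         —       
uvular            q         ɢ       
The palatal row has no voiced member, so the gap is the voiced palatal stop /ɟ/.

/ɟ/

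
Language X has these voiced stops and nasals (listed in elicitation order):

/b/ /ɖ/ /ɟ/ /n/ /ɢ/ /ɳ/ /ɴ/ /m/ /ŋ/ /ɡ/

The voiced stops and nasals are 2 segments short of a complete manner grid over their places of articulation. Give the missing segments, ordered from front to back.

/d/, /ɲ/

place of articulation  oral stop  nasal   
bilabial          b         m       
alveolar          —         n       
retroflex         ɖ         ɳ       
palatal           ɟ         —       
velar             ɡ         ŋ       
uvular            ɢ         ɴ       
Gaps, from front to back: alveolar lacks oral stop (/d/); palatal lacks nasal (/ɲ/).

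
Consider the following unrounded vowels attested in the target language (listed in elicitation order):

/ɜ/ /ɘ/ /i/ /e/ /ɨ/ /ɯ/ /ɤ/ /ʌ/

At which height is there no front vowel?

Front: /i/ (high), /e/ (high-mid).
Central: /ɨ/ (high), /ɘ/ (high-mid), /ɜ/ (low-mid).
Back: /ɯ/ (high), /ɤ/ (high-mid), /ʌ/ (low-mid).
Every height has a front member except low-mid, where /ɛ/ would be expected.

low-mid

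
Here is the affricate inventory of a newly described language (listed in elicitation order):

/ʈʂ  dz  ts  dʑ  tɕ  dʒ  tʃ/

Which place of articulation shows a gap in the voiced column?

place of articulation  voiceless  voiced  
alveolar          ts        dz      
postalveolar      tʃ        dʒ      
retroflex         ʈʂ        —       
alveolo-palatal   tɕ        dʑ      
Every place of articulation has a voiced member except retroflex, where /ɖʐ/ would be expected.

retroflex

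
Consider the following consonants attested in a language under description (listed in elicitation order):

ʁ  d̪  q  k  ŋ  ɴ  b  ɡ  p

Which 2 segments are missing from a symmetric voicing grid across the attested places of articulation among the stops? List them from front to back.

place of articulation  voiceless  voiced  
bilabial          p         b       
dental            —         d̪      
velar             k         ɡ       
uvular            q         —       
Gaps, from front to back: dental lacks voiceless (/t̪/); uvular lacks voiced (/ɢ/).

/t̪/, /ɢ/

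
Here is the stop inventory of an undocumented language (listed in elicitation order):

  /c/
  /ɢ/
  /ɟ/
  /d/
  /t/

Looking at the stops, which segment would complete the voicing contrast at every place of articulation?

place of articulation  voiceless  voiced  
alveolar          t         d       
palatal           c         ɟ       
uvular            —         ɢ       
The uvular row has no voiceless member, so the gap is the voiceless uvular stop /q/.

/q/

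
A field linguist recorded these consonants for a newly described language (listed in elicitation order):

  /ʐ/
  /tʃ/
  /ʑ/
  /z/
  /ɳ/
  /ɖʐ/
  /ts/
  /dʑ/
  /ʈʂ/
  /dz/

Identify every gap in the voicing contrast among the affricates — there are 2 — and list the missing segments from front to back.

alveolar: voiceless /ts/, voiced /dz/.
postalveolar: voiceless /tʃ/, voiced —.
retroflex: voiceless /ʈʂ/, voiced /ɖʐ/.
alveolo-palatal: voiceless —, voiced /dʑ/.
Gaps, from front to back: postalveolar lacks voiced (/dʒ/); alveolo-palatal lacks voiceless (/tɕ/).

/dʒ/, /tɕ/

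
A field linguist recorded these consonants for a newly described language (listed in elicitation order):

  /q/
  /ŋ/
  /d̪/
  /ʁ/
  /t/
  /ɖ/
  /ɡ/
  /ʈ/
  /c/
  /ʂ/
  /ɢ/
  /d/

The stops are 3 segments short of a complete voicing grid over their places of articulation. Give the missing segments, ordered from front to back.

/t̪/, /ɟ/, /k/

dental: voiceless —, voiced /d̪/.
alveolar: voiceless /t/, voiced /d/.
retroflex: voiceless /ʈ/, voiced /ɖ/.
palatal: voiceless /c/, voiced —.
velar: voiceless —, voiced /ɡ/.
uvular: voiceless /q/, voiced /ɢ/.
Gaps, from front to back: dental lacks voiceless (/t̪/); palatal lacks voiced (/ɟ/); velar lacks voiceless (/k/).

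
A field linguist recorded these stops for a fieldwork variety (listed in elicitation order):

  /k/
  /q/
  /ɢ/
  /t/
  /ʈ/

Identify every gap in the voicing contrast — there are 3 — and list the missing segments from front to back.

place of articulation  voiceless  voiced  
alveolar          t         —       
retroflex         ʈ         —       
velar             k         —       
uvular            q         ɢ       
Gaps, from front to back: alveolar lacks voiced (/d/); retroflex lacks voiced (/ɖ/); velar lacks voiced (/ɡ/).

/d/, /ɖ/, /ɡ/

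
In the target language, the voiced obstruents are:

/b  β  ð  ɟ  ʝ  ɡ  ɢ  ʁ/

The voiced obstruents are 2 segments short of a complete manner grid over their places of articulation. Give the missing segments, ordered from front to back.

place of articulation  stop      fricative
bilabial          b         β       
dental            —         ð       
palatal           ɟ         ʝ       
velar             ɡ         —       
uvular            ɢ         ʁ       
Gaps, from front to back: dental lacks stop (/d̪/); velar lacks fricative (/ɣ/).

/d̪/, /ɣ/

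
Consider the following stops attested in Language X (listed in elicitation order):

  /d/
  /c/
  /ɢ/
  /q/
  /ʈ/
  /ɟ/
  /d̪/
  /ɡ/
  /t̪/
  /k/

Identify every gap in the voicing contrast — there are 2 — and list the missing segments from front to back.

Voiceless: /t̪/ (dental), /ʈ/ (retroflex), /c/ (palatal), /k/ (velar), /q/ (uvular).
Voiced: /d̪/ (dental), /d/ (alveolar), /ɟ/ (palatal), /ɡ/ (velar), /ɢ/ (uvular).
Gaps, from front to back: alveolar lacks voiceless (/t/); retroflex lacks voiced (/ɖ/).

/t/, /ɖ/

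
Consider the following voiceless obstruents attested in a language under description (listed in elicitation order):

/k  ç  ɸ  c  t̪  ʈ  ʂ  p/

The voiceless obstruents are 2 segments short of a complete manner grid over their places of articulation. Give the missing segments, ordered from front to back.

/θ/, /x/

Stop: /p/ (bilabial), /t̪/ (dental), /ʈ/ (retroflex), /c/ (palatal), /k/ (velar).
Fricative: /ɸ/ (bilabial), /ʂ/ (retroflex), /ç/ (palatal).
Gaps, from front to back: dental lacks fricative (/θ/); velar lacks fricative (/x/).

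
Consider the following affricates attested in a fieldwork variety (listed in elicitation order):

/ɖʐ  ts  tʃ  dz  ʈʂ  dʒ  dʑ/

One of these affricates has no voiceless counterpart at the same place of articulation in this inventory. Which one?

/dʑ/

Alveolar: /ts/ ~ /dz/
Postalveolar: /tʃ/ ~ /dʒ/
Retroflex: /ʈʂ/ ~ /ɖʐ/
Alveolo-palatal: only /dʑ/ (voiced); no voiceless partner.
So /dʑ/ is the unpaired segment.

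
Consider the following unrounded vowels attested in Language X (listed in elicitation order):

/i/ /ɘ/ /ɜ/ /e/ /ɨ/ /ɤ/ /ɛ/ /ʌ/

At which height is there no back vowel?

high

height            front     central   back    
high              i         ɨ         —       
high-mid          e         ɘ         ɤ       
low-mid           ɛ         ɜ         ʌ       
Every height has a back member except high, where /ɯ/ would be expected.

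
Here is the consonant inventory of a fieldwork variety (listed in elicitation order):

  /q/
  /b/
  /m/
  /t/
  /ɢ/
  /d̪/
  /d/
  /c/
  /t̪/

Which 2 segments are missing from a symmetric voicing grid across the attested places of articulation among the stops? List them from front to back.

Voiceless: /t̪/ (dental), /t/ (alveolar), /c/ (palatal), /q/ (uvular).
Voiced: /b/ (bilabial), /d̪/ (dental), /d/ (alveolar), /ɢ/ (uvular).
Gaps, from front to back: bilabial lacks voiceless (/p/); palatal lacks voiced (/ɟ/).

/p/, /ɟ/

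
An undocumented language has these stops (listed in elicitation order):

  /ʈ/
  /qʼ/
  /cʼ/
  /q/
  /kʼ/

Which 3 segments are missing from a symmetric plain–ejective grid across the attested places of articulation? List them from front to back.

place of articulation  plain     ejective
retroflex         ʈ         —       
palatal           —         cʼ      
velar             —         kʼ      
uvular            q         qʼ      
Gaps, from front to back: retroflex lacks ejective (/ʈʼ/); palatal lacks plain (/c/); velar lacks plain (/k/).

/ʈʼ/, /c/, /k/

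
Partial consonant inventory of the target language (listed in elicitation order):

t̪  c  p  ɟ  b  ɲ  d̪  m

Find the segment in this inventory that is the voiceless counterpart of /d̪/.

/t̪/

/d̪/ is a voiced dental stop.
The voiceless counterpart is a voiceless dental stop — in this inventory, /t̪/.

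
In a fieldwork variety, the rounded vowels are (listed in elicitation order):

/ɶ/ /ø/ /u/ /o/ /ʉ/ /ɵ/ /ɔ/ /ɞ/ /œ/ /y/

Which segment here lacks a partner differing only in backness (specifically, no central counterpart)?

/ɶ/

High: /y/ ~ /ʉ/ ~ /u/
High-mid: /ø/ ~ /ɵ/ ~ /o/
Low-mid: /œ/ ~ /ɞ/ ~ /ɔ/
Low: only /ɶ/ (front); no central partner.
So /ɶ/ is the unpaired segment.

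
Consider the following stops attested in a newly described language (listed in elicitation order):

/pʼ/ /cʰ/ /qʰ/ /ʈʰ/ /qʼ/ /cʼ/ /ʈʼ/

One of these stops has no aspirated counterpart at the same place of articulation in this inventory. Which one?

Retroflex: /ʈʰ/ ~ /ʈʼ/
Palatal: /cʰ/ ~ /cʼ/
Uvular: /qʰ/ ~ /qʼ/
Bilabial: only /pʼ/ (ejective); no aspirated partner.
So /pʼ/ is the unpaired segment.

/pʼ/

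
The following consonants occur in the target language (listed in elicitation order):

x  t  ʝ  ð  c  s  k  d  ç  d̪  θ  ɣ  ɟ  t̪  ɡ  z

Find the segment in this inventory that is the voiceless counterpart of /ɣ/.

/ɣ/ is a voiced velar fricative.
The voiceless counterpart is a voiceless velar fricative — in this inventory, /x/.

/x/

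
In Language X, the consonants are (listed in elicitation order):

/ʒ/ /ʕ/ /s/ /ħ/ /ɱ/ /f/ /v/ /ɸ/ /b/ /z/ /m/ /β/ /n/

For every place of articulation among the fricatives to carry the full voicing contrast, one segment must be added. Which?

Voiceless: /ɸ/ (bilabial), /f/ (labiodental), /s/ (alveolar), /ħ/ (pharyngeal).
Voiced: /β/ (bilabial), /v/ (labiodental), /z/ (alveolar), /ʒ/ (postalveolar), /ʕ/ (pharyngeal).
The postalveolar row has no voiceless member, so the gap is the voiceless postalveolar fricative /ʃ/.

/ʃ/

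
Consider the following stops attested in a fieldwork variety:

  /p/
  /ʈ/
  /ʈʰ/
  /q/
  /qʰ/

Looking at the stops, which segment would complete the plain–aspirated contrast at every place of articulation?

/pʰ/

bilabial: plain /p/, aspirated —.
retroflex: plain /ʈ/, aspirated /ʈʰ/.
uvular: plain /q/, aspirated /qʰ/.
The bilabial row has no aspirated member, so the gap is the aspirated bilabial stop /pʰ/.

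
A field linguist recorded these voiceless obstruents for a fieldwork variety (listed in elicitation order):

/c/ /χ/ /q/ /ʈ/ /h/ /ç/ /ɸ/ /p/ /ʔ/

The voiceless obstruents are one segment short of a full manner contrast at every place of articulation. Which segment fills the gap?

Stop: /p/ (bilabial), /ʈ/ (retroflex), /c/ (palatal), /q/ (uvular), /ʔ/ (glottal).
Fricative: /ɸ/ (bilabial), /ç/ (palatal), /χ/ (uvular), /h/ (glottal).
The retroflex row has no fricative member, so the gap is the retroflex fricative /ʂ/.

/ʂ/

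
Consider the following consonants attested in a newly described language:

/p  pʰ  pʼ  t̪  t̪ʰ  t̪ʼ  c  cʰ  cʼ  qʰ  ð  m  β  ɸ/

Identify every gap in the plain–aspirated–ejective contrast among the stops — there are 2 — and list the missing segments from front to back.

/q/, /qʼ/

Plain: /p/ (bilabial), /t̪/ (dental), /c/ (palatal).
Aspirated: /pʰ/ (bilabial), /t̪ʰ/ (dental), /cʰ/ (palatal), /qʰ/ (uvular).
Ejective: /pʼ/ (bilabial), /t̪ʼ/ (dental), /cʼ/ (palatal).
Gaps, from front to back: uvular lacks plain (/q/); uvular lacks ejective (/qʼ/).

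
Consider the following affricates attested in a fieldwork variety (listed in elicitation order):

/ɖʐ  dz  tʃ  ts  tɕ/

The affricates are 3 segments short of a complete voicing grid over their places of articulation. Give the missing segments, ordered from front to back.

/dʒ/, /ʈʂ/, /dʑ/

place of articulation  voiceless  voiced  
alveolar          ts        dz      
postalveolar      tʃ        —       
retroflex         —         ɖʐ      
alveolo-palatal   tɕ        —       
Gaps, from front to back: postalveolar lacks voiced (/dʒ/); retroflex lacks voiceless (/ʈʂ/); alveolo-palatal lacks voiced (/dʑ/).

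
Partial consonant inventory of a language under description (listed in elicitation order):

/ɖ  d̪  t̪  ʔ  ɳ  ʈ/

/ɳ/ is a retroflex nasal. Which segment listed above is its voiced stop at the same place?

The voiced stop at the same place is a voiced retroflex stop — in this inventory, /ɖ/.

/ɖ/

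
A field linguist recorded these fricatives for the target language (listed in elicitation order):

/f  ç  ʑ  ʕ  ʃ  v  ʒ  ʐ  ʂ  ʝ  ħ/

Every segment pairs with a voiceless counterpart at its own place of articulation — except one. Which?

Labiodental: /f/ ~ /v/
Postalveolar: /ʃ/ ~ /ʒ/
Retroflex: /ʂ/ ~ /ʐ/
Palatal: /ç/ ~ /ʝ/
Pharyngeal: /ħ/ ~ /ʕ/
Alveolo-palatal: only /ʑ/ (voiced); no voiceless partner.
So /ʑ/ is the unpaired segment.

/ʑ/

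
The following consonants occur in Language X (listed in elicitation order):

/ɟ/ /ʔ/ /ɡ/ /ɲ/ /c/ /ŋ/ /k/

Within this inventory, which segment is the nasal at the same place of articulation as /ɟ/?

/ɲ/

/ɟ/ is a voiced palatal stop.
The nasal at the same place is a palatal nasal — in this inventory, /ɲ/.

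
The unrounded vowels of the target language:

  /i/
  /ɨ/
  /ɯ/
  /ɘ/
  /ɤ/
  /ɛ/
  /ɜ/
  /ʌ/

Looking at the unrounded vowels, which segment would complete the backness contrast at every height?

Front: /i/ (high), /ɛ/ (low-mid).
Central: /ɨ/ (high), /ɘ/ (high-mid), /ɜ/ (low-mid).
Back: /ɯ/ (high), /ɤ/ (high-mid), /ʌ/ (low-mid).
The high-mid row has no front member, so the gap is the high-mid front unrounded vowel /e/.

/e/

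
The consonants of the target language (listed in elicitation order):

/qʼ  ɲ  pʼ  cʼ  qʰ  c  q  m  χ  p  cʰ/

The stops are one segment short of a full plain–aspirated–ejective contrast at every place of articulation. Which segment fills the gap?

/pʰ/

place of articulation  plain     aspirated  ejective
bilabial          p         —         pʼ      
palatal           c         cʰ        cʼ      
uvular            q         qʰ        qʼ      
The bilabial row has no aspirated member, so the gap is the aspirated bilabial stop /pʰ/.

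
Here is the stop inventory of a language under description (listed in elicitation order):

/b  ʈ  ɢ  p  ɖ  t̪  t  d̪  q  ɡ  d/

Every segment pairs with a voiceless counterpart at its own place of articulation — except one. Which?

Bilabial: /p/ ~ /b/
Dental: /t̪/ ~ /d̪/
Alveolar: /t/ ~ /d/
Retroflex: /ʈ/ ~ /ɖ/
Uvular: /q/ ~ /ɢ/
Velar: only /ɡ/ (voiced); no voiceless partner.
So /ɡ/ is the unpaired segment.

/ɡ/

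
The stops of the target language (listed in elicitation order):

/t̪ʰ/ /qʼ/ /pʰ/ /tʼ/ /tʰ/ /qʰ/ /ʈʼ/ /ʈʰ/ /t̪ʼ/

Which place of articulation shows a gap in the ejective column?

place of articulation  aspirated  ejective
bilabial          pʰ        —       
dental            t̪ʰ       t̪ʼ     
alveolar          tʰ        tʼ      
retroflex         ʈʰ        ʈʼ      
uvular            qʰ        qʼ      
Every place of articulation has an ejective member except bilabial, where /pʼ/ would be expected.

bilabial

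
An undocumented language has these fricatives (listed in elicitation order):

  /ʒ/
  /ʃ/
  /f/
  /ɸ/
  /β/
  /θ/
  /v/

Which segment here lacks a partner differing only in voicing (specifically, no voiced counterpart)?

/θ/

Bilabial: /ɸ/ ~ /β/
Labiodental: /f/ ~ /v/
Postalveolar: /ʃ/ ~ /ʒ/
Dental: only /θ/ (voiceless); no voiced partner.
So /θ/ is the unpaired segment.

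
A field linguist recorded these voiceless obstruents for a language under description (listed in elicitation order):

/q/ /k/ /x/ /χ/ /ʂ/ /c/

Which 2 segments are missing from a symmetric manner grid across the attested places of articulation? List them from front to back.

/ʈ/, /ç/

Stop: /c/ (palatal), /k/ (velar), /q/ (uvular).
Fricative: /ʂ/ (retroflex), /x/ (velar), /χ/ (uvular).
Gaps, from front to back: retroflex lacks stop (/ʈ/); palatal lacks fricative (/ç/).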